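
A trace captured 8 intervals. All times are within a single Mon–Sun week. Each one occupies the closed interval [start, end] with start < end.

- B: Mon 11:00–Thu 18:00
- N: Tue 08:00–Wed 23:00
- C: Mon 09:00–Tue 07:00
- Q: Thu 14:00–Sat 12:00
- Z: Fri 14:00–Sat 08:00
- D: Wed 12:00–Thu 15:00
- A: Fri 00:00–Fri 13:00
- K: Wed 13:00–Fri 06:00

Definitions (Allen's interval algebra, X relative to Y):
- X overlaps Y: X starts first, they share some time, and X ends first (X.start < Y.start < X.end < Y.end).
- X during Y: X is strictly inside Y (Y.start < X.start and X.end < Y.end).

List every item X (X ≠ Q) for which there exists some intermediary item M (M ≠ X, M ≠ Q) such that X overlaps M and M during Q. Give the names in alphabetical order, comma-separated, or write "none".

Target Q = [Thu 14:00, Sat 12:00].
Intermediaries M with M during Q: A, Z.
Via A — items with X overlaps A: K.
Via Z — items with X overlaps Z: none.
Union: K.

K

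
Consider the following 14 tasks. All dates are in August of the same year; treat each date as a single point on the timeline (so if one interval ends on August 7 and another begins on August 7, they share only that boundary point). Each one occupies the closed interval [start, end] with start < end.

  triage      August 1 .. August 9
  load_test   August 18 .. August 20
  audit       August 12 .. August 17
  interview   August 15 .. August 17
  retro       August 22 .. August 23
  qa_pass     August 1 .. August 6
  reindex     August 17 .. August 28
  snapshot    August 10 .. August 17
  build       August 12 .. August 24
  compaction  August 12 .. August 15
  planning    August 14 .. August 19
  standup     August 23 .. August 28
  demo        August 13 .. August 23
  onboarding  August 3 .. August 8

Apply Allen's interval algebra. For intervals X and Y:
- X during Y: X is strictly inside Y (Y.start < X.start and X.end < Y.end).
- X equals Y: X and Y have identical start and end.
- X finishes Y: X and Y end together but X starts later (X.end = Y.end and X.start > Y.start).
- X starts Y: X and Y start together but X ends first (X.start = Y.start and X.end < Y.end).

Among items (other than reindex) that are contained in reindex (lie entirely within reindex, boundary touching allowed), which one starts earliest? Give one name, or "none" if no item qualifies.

Target reindex = [August 17, August 28].
audit [August 12, August 17] → meets → excluded.
build [August 12, August 24] → overlaps → excluded.
compaction [August 12, August 15] → before → excluded.
demo [August 13, August 23] → overlaps → excluded.
interview [August 15, August 17] → meets → excluded.
load_test [August 18, August 20] → during → candidate.
onboarding [August 3, August 8] → before → excluded.
planning [August 14, August 19] → overlaps → excluded.
qa_pass [August 1, August 6] → before → excluded.
retro [August 22, August 23] → during → candidate.
snapshot [August 10, August 17] → meets → excluded.
standup [August 23, August 28] → finishes → candidate.
triage [August 1, August 9] → before → excluded.
Among candidates, earliest start is August 18 → load_test.

load_test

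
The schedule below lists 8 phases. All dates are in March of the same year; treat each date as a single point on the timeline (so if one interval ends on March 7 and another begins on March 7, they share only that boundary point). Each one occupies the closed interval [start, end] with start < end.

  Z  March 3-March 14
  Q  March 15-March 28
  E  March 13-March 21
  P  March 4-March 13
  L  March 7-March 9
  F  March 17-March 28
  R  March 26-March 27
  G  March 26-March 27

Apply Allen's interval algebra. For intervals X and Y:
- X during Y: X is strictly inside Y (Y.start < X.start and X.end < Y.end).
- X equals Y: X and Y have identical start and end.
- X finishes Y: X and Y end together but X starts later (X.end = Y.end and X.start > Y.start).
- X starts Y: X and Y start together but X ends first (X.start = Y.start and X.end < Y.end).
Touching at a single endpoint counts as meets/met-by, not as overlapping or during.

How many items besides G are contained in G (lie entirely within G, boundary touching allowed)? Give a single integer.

1

Target G = [March 26, March 27].
E [March 13, March 21] → before → no.
F [March 17, March 28] → contains → no.
L [March 7, March 9] → before → no.
P [March 4, March 13] → before → no.
Q [March 15, March 28] → contains → no.
R [March 26, March 27] → equals → counts.
Z [March 3, March 14] → before → no.
Total: 1.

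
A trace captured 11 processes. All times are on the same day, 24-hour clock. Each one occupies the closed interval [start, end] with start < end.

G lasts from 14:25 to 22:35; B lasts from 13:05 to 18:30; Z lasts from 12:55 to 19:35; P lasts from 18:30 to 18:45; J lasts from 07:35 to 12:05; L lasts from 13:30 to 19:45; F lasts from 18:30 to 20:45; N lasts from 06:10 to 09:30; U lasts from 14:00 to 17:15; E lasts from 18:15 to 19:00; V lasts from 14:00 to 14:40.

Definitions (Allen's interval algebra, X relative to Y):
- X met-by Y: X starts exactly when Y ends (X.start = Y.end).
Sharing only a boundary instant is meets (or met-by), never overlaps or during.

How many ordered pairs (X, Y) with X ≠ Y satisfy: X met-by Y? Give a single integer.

2

Checking all 110 ordered pairs for relation 'met-by'; matching pairs in alphabetical order:
(F, B): F met-by B ✓
(P, B): P met-by B ✓
Count: 2.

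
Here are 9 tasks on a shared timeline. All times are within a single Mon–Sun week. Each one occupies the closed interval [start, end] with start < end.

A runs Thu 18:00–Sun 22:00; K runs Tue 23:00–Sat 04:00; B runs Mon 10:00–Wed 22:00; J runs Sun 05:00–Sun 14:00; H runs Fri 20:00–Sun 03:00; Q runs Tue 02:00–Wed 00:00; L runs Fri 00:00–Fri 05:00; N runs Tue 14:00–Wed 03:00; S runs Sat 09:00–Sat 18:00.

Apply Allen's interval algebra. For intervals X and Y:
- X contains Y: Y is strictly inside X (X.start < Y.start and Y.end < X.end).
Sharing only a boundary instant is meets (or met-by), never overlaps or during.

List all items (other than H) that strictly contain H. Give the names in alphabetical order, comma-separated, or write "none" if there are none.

A

Target H = [Fri 20:00, Sun 03:00].
A [Thu 18:00, Sun 22:00] → contains → yes.
B [Mon 10:00, Wed 22:00] → before → no.
J [Sun 05:00, Sun 14:00] → after → no.
K [Tue 23:00, Sat 04:00] → overlaps → no.
L [Fri 00:00, Fri 05:00] → before → no.
N [Tue 14:00, Wed 03:00] → before → no.
Q [Tue 02:00, Wed 00:00] → before → no.
S [Sat 09:00, Sat 18:00] → during → no.
Result: A.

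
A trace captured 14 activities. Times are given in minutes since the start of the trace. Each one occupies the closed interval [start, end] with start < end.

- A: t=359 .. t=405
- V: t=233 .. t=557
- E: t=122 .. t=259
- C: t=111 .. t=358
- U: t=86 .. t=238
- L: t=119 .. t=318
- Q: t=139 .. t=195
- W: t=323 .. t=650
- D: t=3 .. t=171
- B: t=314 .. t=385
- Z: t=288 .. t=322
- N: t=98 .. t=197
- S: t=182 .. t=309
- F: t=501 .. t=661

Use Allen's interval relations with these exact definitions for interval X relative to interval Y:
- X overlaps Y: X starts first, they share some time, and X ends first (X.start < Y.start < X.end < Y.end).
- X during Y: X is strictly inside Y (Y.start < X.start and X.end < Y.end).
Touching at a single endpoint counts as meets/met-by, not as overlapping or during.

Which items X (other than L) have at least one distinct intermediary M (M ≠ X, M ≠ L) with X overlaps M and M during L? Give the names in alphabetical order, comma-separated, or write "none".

D, E, N, Q, U

Target L = [t=119, t=318].
Intermediaries M with M during L: E, Q, S.
Via E — items with X overlaps E: D, N, U.
Via Q — items with X overlaps Q: D.
Via S — items with X overlaps S: E, N, Q, U.
Union: D, E, N, Q, U.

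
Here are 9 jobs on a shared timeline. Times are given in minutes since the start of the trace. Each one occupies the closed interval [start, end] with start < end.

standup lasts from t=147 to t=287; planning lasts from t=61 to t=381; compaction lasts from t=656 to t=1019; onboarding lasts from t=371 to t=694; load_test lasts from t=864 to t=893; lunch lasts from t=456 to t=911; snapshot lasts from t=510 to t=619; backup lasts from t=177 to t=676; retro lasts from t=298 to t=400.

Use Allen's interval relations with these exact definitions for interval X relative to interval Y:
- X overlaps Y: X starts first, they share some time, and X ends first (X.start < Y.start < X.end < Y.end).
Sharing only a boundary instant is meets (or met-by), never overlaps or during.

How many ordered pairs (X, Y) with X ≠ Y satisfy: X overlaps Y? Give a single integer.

11

Checking all 72 ordered pairs for relation 'overlaps'; matching pairs in alphabetical order:
(backup, compaction): backup overlaps compaction ✓
(backup, lunch): backup overlaps lunch ✓
(backup, onboarding): backup overlaps onboarding ✓
(lunch, compaction): lunch overlaps compaction ✓
(onboarding, compaction): onboarding overlaps compaction ✓
(onboarding, lunch): onboarding overlaps lunch ✓
(planning, backup): planning overlaps backup ✓
(planning, onboarding): planning overlaps onboarding ✓
(planning, retro): planning overlaps retro ✓
(retro, onboarding): retro overlaps onboarding ✓
(standup, backup): standup overlaps backup ✓
Count: 11.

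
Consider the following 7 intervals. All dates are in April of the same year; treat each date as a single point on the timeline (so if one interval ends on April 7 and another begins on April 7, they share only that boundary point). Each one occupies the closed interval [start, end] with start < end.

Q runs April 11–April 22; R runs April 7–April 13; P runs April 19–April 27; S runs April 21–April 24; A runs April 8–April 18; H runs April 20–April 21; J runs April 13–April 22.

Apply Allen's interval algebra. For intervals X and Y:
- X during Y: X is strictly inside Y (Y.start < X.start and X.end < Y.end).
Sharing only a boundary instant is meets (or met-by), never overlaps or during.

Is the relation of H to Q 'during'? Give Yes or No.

H = [April 20, April 21], Q = [April 11, April 22].
Actual relation of H to Q: during.
Asked whether 'during' holds → Yes.

Yes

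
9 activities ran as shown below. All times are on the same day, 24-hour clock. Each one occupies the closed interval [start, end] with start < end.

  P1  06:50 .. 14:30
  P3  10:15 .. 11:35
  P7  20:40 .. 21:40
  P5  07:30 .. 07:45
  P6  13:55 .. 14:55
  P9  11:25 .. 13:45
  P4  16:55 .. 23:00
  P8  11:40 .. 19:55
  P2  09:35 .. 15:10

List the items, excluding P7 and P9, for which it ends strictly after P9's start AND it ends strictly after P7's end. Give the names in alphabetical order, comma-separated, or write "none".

P4

Conditions: its end is strictly after P9's start (X.end > 11:25) AND its end is strictly after P7's end (X.end > 21:40).
P1: end 14:30 > 11:25? ✓; end 14:30 > 21:40? ✗ → no.
P2: end 15:10 > 11:25? ✓; end 15:10 > 21:40? ✗ → no.
P3: end 11:35 > 11:25? ✓; end 11:35 > 21:40? ✗ → no.
P4: end 23:00 > 11:25? ✓; end 23:00 > 21:40? ✓ → yes.
P5: end 07:45 > 11:25? ✗; end 07:45 > 21:40? ✗ → no.
P6: end 14:55 > 11:25? ✓; end 14:55 > 21:40? ✗ → no.
P8: end 19:55 > 11:25? ✓; end 19:55 > 21:40? ✗ → no.
Result: P4.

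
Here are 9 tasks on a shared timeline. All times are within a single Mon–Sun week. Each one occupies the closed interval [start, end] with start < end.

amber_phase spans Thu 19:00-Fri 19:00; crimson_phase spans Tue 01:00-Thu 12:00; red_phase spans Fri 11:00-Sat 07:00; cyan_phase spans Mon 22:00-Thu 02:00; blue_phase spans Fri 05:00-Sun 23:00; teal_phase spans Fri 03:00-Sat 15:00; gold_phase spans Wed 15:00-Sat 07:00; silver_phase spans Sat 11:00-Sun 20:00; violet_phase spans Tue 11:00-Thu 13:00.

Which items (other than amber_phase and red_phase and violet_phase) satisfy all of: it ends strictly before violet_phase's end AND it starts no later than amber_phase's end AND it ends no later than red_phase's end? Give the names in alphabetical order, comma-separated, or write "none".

Conditions: its end is strictly before violet_phase's end (X.end < Thu 13:00) AND its start is no later than amber_phase's end (X.start <= Fri 19:00) AND its end is no later than red_phase's end (X.end <= Sat 07:00).
blue_phase: end Sun 23:00 < Thu 13:00? ✗; start Fri 05:00 <= Fri 19:00? ✓; end Sun 23:00 <= Sat 07:00? ✗ → no.
crimson_phase: end Thu 12:00 < Thu 13:00? ✓; start Tue 01:00 <= Fri 19:00? ✓; end Thu 12:00 <= Sat 07:00? ✓ → yes.
cyan_phase: end Thu 02:00 < Thu 13:00? ✓; start Mon 22:00 <= Fri 19:00? ✓; end Thu 02:00 <= Sat 07:00? ✓ → yes.
gold_phase: end Sat 07:00 < Thu 13:00? ✗; start Wed 15:00 <= Fri 19:00? ✓; end Sat 07:00 <= Sat 07:00? ✓ → no.
silver_phase: end Sun 20:00 < Thu 13:00? ✗; start Sat 11:00 <= Fri 19:00? ✗; end Sun 20:00 <= Sat 07:00? ✗ → no.
teal_phase: end Sat 15:00 < Thu 13:00? ✗; start Fri 03:00 <= Fri 19:00? ✓; end Sat 15:00 <= Sat 07:00? ✗ → no.
Result: crimson_phase, cyan_phase.

crimson_phase, cyan_phase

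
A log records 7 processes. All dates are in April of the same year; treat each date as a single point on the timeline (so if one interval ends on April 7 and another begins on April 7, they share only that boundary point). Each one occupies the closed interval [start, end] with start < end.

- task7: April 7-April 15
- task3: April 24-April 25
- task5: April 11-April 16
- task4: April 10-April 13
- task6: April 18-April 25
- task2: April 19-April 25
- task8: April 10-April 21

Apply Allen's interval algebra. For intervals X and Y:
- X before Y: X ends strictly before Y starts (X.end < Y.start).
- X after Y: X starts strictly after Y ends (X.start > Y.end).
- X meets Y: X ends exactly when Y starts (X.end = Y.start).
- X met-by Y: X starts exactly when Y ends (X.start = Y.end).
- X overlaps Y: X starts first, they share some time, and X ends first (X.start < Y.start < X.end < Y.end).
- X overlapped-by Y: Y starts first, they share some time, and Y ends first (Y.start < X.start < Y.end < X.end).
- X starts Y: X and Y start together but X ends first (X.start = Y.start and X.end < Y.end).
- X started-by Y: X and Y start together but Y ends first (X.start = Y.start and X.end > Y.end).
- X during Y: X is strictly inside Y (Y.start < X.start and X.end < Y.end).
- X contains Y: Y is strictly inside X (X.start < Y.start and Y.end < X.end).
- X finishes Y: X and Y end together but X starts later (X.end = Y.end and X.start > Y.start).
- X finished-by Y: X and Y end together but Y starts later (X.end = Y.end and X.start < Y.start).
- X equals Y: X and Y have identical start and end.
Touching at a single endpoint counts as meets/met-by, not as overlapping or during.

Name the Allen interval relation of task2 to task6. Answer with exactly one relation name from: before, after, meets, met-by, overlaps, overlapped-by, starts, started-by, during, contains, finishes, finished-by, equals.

task2 = [April 19, April 25]; task6 = [April 18, April 25].
Compare endpoints: task2.start > task6.start, task2.start < task6.end, task2.end > task6.start, task2.end = task6.end.
That pattern is 'finishes'.

finishes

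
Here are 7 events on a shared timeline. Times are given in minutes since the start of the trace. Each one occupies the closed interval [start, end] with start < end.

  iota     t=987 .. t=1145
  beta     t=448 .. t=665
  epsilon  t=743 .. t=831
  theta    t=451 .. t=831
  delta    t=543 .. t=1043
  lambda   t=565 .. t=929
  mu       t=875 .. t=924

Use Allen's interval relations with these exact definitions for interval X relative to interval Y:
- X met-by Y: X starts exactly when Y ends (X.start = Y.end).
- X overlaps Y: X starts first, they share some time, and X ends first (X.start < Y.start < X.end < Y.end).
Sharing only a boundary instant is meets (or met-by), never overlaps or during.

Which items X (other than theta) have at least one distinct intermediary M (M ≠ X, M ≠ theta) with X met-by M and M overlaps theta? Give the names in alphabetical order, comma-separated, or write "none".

none

Target theta = [t=451, t=831].
Intermediaries M with M overlaps theta: beta.
Via beta — items with X met-by beta: none.
Union: none.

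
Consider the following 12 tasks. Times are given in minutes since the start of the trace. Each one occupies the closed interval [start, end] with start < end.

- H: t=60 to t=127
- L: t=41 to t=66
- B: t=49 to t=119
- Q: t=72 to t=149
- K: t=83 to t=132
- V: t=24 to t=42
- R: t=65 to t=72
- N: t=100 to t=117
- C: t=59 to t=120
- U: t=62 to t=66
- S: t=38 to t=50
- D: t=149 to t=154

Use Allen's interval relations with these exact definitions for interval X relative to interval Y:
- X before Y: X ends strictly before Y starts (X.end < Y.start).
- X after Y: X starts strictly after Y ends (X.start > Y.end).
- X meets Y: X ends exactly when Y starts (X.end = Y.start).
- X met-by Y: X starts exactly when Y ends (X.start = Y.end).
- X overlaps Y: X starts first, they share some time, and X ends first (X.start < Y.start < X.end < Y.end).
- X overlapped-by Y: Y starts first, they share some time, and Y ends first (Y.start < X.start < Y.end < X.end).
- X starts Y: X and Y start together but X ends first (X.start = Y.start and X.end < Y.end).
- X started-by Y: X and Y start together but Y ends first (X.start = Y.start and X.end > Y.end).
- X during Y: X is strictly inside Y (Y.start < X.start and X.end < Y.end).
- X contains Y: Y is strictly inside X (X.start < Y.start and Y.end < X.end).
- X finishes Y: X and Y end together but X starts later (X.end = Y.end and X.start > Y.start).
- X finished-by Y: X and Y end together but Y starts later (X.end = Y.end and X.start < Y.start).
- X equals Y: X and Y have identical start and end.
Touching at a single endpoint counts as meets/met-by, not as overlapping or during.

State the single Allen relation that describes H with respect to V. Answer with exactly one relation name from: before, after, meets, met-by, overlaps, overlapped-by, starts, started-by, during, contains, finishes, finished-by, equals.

after

H = [t=60, t=127]; V = [t=24, t=42].
Compare endpoints: H.start > V.start, H.start > V.end, H.end > V.start, H.end > V.end.
That pattern is 'after'.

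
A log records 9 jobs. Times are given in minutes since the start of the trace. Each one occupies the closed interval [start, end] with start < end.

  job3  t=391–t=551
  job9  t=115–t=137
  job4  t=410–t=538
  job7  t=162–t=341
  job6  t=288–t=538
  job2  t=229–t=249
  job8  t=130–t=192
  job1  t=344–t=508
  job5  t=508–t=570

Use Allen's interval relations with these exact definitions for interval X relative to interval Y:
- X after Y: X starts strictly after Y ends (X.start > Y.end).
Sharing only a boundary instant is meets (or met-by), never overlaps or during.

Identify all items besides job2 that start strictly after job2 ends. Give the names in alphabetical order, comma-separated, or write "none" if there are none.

job1, job3, job4, job5, job6

Target job2 = [t=229, t=249].
job1 [t=344, t=508] → after → yes.
job3 [t=391, t=551] → after → yes.
job4 [t=410, t=538] → after → yes.
job5 [t=508, t=570] → after → yes.
job6 [t=288, t=538] → after → yes.
job7 [t=162, t=341] → contains → no.
job8 [t=130, t=192] → before → no.
job9 [t=115, t=137] → before → no.
Result: job1, job3, job4, job5, job6.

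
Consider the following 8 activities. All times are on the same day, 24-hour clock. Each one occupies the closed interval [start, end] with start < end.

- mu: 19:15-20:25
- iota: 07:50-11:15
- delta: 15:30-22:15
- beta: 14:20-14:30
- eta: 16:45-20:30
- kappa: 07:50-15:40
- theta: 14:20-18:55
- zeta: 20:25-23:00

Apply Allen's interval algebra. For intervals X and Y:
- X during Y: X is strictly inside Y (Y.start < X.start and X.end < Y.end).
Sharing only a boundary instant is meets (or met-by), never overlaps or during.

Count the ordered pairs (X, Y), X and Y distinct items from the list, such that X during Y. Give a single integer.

Checking all 56 ordered pairs for relation 'during'; matching pairs in alphabetical order:
(beta, kappa): beta during kappa ✓
(eta, delta): eta during delta ✓
(mu, delta): mu during delta ✓
(mu, eta): mu during eta ✓
Count: 4.

4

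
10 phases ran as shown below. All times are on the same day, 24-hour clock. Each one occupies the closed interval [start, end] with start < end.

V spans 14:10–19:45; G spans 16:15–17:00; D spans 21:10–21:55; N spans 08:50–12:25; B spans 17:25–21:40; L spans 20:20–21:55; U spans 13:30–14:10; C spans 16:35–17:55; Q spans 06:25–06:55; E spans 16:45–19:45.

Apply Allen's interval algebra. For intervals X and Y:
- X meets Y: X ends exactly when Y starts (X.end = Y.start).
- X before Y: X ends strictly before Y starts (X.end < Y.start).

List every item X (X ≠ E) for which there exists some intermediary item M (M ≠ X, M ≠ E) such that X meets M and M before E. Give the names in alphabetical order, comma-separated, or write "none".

Target E = [16:45, 19:45].
Intermediaries M with M before E: N, Q, U.
Via N — items with X meets N: none.
Via Q — items with X meets Q: none.
Via U — items with X meets U: none.
Union: none.

none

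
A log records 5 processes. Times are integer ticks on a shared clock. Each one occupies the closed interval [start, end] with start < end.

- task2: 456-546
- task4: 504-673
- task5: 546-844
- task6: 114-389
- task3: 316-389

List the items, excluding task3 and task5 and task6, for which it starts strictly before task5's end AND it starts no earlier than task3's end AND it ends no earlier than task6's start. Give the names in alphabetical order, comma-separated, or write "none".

task2, task4

Conditions: its start is strictly before task5's end (X.start < 844) AND its start is no earlier than task3's end (X.start >= 389) AND its end is no earlier than task6's start (X.end >= 114).
task2: start 456 < 844? ✓; start 456 >= 389? ✓; end 546 >= 114? ✓ → yes.
task4: start 504 < 844? ✓; start 504 >= 389? ✓; end 673 >= 114? ✓ → yes.
Result: task2, task4.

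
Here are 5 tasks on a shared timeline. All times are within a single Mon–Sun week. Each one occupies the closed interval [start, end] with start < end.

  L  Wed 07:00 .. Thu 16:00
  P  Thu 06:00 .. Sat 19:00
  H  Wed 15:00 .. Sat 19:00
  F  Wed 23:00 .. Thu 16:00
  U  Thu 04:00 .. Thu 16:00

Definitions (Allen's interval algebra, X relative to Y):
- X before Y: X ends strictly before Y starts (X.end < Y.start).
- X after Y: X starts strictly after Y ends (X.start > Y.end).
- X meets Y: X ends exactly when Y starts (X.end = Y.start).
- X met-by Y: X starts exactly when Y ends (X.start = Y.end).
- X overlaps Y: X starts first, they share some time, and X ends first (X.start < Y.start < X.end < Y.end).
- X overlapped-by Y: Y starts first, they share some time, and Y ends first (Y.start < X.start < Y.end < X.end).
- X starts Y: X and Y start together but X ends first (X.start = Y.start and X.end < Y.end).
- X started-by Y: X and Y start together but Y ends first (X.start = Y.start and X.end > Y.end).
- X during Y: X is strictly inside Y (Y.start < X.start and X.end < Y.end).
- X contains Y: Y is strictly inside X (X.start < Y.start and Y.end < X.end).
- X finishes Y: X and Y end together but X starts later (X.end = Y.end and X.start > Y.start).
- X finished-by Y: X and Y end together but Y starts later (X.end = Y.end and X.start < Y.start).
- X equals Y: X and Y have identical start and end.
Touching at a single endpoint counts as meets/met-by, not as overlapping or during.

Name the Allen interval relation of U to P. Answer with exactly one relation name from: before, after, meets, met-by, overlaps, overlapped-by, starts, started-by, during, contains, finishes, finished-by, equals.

U = [Thu 04:00, Thu 16:00]; P = [Thu 06:00, Sat 19:00].
Compare endpoints: U.start < P.start, U.start < P.end, U.end > P.start, U.end < P.end.
That pattern is 'overlaps'.

overlaps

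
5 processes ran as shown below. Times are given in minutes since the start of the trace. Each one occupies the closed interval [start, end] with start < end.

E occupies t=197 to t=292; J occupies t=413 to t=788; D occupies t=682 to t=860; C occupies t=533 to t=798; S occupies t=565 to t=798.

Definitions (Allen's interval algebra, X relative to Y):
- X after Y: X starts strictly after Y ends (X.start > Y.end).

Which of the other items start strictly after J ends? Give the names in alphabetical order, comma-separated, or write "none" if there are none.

none

Target J = [t=413, t=788].
C [t=533, t=798] → overlapped-by → no.
D [t=682, t=860] → overlapped-by → no.
E [t=197, t=292] → before → no.
S [t=565, t=798] → overlapped-by → no.
Result: none.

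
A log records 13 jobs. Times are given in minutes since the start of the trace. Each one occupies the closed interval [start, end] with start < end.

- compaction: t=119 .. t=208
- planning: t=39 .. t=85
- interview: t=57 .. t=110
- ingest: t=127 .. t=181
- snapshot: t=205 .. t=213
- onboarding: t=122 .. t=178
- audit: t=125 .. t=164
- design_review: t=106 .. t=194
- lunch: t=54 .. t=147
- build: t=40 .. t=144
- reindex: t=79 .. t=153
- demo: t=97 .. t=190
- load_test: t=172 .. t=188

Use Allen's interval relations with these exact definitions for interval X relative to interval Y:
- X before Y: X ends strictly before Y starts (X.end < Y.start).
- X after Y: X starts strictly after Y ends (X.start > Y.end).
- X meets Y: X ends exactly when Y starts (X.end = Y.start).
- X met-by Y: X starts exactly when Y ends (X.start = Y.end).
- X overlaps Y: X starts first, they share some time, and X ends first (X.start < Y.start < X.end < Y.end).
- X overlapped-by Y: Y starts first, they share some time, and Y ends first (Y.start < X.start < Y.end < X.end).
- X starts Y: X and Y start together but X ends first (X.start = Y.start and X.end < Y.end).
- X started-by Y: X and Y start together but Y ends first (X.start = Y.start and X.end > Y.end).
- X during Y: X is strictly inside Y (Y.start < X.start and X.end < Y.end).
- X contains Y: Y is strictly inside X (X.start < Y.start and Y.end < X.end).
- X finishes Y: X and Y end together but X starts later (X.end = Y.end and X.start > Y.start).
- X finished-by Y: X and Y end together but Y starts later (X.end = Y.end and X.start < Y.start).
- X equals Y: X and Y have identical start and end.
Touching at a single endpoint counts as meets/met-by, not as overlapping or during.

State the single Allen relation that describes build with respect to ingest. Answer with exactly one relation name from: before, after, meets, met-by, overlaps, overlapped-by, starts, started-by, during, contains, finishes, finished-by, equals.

build = [t=40, t=144]; ingest = [t=127, t=181].
Compare endpoints: build.start < ingest.start, build.start < ingest.end, build.end > ingest.start, build.end < ingest.end.
That pattern is 'overlaps'.

overlaps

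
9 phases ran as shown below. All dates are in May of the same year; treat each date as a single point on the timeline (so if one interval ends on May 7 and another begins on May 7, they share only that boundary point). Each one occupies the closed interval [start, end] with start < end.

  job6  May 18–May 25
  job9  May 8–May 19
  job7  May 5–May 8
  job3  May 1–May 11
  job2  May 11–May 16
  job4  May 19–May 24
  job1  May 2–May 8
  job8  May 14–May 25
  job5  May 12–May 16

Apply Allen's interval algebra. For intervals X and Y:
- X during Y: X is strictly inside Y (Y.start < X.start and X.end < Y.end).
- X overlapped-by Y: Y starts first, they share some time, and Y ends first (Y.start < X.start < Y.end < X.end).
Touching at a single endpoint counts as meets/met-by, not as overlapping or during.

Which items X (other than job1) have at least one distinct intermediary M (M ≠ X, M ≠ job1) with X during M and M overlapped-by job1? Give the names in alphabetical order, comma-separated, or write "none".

none

Target job1 = [May 2, May 8].
Intermediaries M with M overlapped-by job1: none.
Union: none.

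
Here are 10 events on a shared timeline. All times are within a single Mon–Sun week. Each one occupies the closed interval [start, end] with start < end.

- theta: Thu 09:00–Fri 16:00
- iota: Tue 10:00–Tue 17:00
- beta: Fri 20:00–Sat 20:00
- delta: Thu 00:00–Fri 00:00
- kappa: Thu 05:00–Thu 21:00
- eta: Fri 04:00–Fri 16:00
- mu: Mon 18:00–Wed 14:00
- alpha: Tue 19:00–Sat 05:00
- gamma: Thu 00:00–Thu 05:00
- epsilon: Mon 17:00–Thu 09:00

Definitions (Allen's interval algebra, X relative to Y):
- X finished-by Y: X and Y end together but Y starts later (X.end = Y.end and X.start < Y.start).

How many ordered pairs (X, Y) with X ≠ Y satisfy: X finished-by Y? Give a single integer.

1

Checking all 90 ordered pairs for relation 'finished-by'; matching pairs in alphabetical order:
(theta, eta): theta finished-by eta ✓
Count: 1.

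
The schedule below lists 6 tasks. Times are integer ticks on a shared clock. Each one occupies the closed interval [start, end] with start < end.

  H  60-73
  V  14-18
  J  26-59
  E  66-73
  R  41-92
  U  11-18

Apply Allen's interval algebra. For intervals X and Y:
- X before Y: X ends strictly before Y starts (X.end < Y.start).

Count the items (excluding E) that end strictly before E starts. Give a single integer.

3

Target E = [66, 73].
H [60, 73] → finished-by → no.
J [26, 59] → before → counts.
R [41, 92] → contains → no.
U [11, 18] → before → counts.
V [14, 18] → before → counts.
Total: 3.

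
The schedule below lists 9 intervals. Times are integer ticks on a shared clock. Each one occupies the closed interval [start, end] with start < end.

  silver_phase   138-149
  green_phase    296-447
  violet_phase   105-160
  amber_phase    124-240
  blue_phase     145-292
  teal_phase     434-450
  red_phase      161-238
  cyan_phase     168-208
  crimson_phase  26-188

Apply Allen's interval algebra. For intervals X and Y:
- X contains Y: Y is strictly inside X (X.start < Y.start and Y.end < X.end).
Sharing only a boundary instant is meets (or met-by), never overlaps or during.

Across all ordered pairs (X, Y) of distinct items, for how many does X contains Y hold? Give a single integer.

Checking all 72 ordered pairs for relation 'contains'; matching pairs in alphabetical order:
(amber_phase, cyan_phase): amber_phase contains cyan_phase ✓
(amber_phase, red_phase): amber_phase contains red_phase ✓
(amber_phase, silver_phase): amber_phase contains silver_phase ✓
(blue_phase, cyan_phase): blue_phase contains cyan_phase ✓
(blue_phase, red_phase): blue_phase contains red_phase ✓
(crimson_phase, silver_phase): crimson_phase contains silver_phase ✓
(crimson_phase, violet_phase): crimson_phase contains violet_phase ✓
(red_phase, cyan_phase): red_phase contains cyan_phase ✓
(violet_phase, silver_phase): violet_phase contains silver_phase ✓
Count: 9.

9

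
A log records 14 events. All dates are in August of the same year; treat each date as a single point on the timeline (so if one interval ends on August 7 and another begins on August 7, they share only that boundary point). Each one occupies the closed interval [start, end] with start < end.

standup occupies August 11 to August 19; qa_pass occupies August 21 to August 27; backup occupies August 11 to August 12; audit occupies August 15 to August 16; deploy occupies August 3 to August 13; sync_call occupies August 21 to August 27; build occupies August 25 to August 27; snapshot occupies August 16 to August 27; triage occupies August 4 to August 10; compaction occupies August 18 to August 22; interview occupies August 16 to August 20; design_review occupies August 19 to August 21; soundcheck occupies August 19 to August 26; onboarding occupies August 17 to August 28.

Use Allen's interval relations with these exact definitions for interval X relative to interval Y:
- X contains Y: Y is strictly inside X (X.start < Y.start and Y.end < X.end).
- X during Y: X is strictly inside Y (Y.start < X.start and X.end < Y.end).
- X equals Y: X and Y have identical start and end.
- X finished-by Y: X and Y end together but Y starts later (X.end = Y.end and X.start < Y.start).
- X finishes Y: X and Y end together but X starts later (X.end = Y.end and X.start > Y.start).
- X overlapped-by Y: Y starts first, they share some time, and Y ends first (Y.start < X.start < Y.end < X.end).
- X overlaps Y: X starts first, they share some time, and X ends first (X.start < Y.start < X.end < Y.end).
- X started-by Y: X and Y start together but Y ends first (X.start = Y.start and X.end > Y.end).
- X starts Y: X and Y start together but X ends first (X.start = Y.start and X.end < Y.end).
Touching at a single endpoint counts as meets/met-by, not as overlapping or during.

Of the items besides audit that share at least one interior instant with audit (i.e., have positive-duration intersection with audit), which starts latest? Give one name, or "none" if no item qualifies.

Target audit = [August 15, August 16].
backup [August 11, August 12] → before → excluded.
build [August 25, August 27] → after → excluded.
compaction [August 18, August 22] → after → excluded.
deploy [August 3, August 13] → before → excluded.
design_review [August 19, August 21] → after → excluded.
interview [August 16, August 20] → met-by → excluded.
onboarding [August 17, August 28] → after → excluded.
qa_pass [August 21, August 27] → after → excluded.
snapshot [August 16, August 27] → met-by → excluded.
soundcheck [August 19, August 26] → after → excluded.
standup [August 11, August 19] → contains → candidate.
sync_call [August 21, August 27] → after → excluded.
triage [August 4, August 10] → before → excluded.
Among candidates, latest start is August 11 → standup.

standup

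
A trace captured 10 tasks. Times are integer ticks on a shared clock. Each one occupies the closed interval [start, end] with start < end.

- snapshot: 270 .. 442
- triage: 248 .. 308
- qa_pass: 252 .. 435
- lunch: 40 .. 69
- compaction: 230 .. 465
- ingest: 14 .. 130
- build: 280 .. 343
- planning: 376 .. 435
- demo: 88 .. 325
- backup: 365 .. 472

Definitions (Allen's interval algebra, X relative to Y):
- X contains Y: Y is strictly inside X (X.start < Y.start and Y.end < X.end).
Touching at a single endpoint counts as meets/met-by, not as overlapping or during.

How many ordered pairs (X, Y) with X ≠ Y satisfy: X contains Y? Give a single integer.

Checking all 90 ordered pairs for relation 'contains'; matching pairs in alphabetical order:
(backup, planning): backup contains planning ✓
(compaction, build): compaction contains build ✓
(compaction, planning): compaction contains planning ✓
(compaction, qa_pass): compaction contains qa_pass ✓
(compaction, snapshot): compaction contains snapshot ✓
(compaction, triage): compaction contains triage ✓
(demo, triage): demo contains triage ✓
(ingest, lunch): ingest contains lunch ✓
(qa_pass, build): qa_pass contains build ✓
(snapshot, build): snapshot contains build ✓
(snapshot, planning): snapshot contains planning ✓
Count: 11.

11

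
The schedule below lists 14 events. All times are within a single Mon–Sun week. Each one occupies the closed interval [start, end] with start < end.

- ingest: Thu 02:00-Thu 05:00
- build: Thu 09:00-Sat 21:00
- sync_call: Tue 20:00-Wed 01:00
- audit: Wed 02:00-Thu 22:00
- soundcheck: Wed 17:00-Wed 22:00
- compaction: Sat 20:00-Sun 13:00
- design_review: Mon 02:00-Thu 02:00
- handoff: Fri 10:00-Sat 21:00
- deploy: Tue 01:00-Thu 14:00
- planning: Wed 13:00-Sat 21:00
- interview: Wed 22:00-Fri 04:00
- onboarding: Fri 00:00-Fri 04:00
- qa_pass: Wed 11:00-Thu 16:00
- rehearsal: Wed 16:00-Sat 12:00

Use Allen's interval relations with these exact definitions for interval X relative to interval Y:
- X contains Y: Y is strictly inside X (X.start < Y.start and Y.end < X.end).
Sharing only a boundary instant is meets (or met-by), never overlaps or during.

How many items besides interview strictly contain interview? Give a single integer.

2

Target interview = [Wed 22:00, Fri 04:00].
audit [Wed 02:00, Thu 22:00] → overlaps → no.
build [Thu 09:00, Sat 21:00] → overlapped-by → no.
compaction [Sat 20:00, Sun 13:00] → after → no.
deploy [Tue 01:00, Thu 14:00] → overlaps → no.
design_review [Mon 02:00, Thu 02:00] → overlaps → no.
handoff [Fri 10:00, Sat 21:00] → after → no.
ingest [Thu 02:00, Thu 05:00] → during → no.
onboarding [Fri 00:00, Fri 04:00] → finishes → no.
planning [Wed 13:00, Sat 21:00] → contains → counts.
qa_pass [Wed 11:00, Thu 16:00] → overlaps → no.
rehearsal [Wed 16:00, Sat 12:00] → contains → counts.
soundcheck [Wed 17:00, Wed 22:00] → meets → no.
sync_call [Tue 20:00, Wed 01:00] → before → no.
Total: 2.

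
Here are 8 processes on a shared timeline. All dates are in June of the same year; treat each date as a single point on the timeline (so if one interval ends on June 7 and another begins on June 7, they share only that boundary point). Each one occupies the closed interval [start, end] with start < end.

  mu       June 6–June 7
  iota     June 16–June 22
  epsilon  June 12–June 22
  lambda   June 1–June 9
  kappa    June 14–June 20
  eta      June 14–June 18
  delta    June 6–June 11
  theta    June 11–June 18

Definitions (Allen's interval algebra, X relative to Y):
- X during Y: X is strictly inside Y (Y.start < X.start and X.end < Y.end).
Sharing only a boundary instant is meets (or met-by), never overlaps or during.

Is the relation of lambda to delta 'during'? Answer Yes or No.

lambda = [June 1, June 9], delta = [June 6, June 11].
Actual relation of lambda to delta: overlaps.
Asked whether 'during' holds → No.

No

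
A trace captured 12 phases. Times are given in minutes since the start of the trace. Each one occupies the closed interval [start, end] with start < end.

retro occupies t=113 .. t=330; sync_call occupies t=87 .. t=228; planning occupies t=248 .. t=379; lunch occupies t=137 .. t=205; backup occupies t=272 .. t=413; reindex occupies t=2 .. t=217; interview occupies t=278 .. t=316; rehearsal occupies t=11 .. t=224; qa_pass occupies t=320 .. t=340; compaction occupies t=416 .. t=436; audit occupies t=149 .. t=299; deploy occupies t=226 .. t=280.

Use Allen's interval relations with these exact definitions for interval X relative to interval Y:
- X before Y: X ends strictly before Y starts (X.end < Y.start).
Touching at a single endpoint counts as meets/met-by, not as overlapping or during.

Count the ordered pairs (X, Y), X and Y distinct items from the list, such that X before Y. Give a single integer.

33

Checking all 132 ordered pairs for relation 'before'; matching pairs in alphabetical order:
(audit, compaction): audit before compaction ✓
(audit, qa_pass): audit before qa_pass ✓
(backup, compaction): backup before compaction ✓
(deploy, compaction): deploy before compaction ✓
(deploy, qa_pass): deploy before qa_pass ✓
(interview, compaction): interview before compaction ✓
(interview, qa_pass): interview before qa_pass ✓
(lunch, backup): lunch before backup ✓
(lunch, compaction): lunch before compaction ✓
(lunch, deploy): lunch before deploy ✓
(lunch, interview): lunch before interview ✓
(lunch, planning): lunch before planning ✓
(lunch, qa_pass): lunch before qa_pass ✓
(planning, compaction): planning before compaction ✓
(qa_pass, compaction): qa_pass before compaction ✓
(rehearsal, backup): rehearsal before backup ✓
(rehearsal, compaction): rehearsal before compaction ✓
(rehearsal, deploy): rehearsal before deploy ✓
(rehearsal, interview): rehearsal before interview ✓
(rehearsal, planning): rehearsal before planning ✓
(rehearsal, qa_pass): rehearsal before qa_pass ✓
(reindex, backup): reindex before backup ✓
(reindex, compaction): reindex before compaction ✓
(reindex, deploy): reindex before deploy ✓
... plus 9 further pairs not listed.
Count: 33.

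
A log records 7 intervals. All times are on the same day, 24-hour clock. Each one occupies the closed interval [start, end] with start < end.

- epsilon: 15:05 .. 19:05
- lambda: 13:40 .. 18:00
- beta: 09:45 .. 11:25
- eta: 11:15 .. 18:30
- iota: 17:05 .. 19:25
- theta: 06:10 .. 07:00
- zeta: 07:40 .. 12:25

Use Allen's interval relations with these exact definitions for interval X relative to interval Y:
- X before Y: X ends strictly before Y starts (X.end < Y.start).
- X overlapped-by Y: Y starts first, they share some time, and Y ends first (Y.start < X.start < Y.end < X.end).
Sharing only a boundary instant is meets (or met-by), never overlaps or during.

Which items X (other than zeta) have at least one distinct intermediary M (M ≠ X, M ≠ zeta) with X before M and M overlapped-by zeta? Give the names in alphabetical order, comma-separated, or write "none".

Target zeta = [07:40, 12:25].
Intermediaries M with M overlapped-by zeta: eta.
Via eta — items with X before eta: theta.
Union: theta.

theta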